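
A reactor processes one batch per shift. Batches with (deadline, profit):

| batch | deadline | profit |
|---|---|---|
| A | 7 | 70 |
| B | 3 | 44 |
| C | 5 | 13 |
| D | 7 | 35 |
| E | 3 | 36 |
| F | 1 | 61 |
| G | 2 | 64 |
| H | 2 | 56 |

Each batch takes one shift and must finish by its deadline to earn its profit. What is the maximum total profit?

287

Sort by profit descending; place each in the latest free slot ≤ its deadline.
By profit: A(d7,70), G(d2,64), F(d1,61), H(d2,56), B(d3,44), E(d3,36), D(d7,35), C(d5,13)
A→slot 7; G→slot 2; F→slot 1; H skipped; B→slot 3; E skipped; D→slot 6; C→slot 5.
Profit = 61 + 64 + 44 + 13 + 35 + 70 = 287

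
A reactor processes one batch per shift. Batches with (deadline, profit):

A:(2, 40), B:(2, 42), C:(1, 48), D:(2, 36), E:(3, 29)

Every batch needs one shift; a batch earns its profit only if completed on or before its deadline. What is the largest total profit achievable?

119

Take jobs in profit order; each goes to the latest open slot no later than its deadline.
Profit order: C=48 B=42 A=40 D=36 E=29
Assign: C→slot 1, B→slot 2, A skipped, D skipped, E→slot 3.
Slots: [1:C] [2:B] [3:E]
Profit = 48 + 42 + 29 = 119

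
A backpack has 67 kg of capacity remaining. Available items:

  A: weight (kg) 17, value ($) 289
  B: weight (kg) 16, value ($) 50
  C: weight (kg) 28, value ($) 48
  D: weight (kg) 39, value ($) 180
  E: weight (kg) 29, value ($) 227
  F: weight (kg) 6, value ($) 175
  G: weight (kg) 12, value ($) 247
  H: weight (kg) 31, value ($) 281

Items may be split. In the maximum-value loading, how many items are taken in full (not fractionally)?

4

Greedy by value/weight ratio, highest first.
Ratios (sorted): F 29.17, G 20.58, A 17.00, H 9.06, E 7.83, D 4.62, B 3.12, C 1.71
take F (6 @ 175); take G (12 @ 247); take A (17 @ 289); take H (31 @ 281); take 1/29 of E → 7.83. Capacity used 67/67.
4 item(s) taken whole; one partial (take 1/29 of E).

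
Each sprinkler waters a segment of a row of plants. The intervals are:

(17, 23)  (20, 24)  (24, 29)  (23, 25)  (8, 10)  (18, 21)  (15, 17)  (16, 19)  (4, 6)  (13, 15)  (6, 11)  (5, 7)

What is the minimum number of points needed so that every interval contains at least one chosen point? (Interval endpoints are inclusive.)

By right end: [4,6]  [5,7]  [8,10]  [6,11]  [13,15]  [15,17]  [16,19]  [18,21]  [17,23]  [20,24]  [23,25]  [24,29]
[4,6] uncovered → point at 6; [8,10] uncovered → point at 10; [13,15] uncovered → point at 15; [16,19] uncovered → point at 19; [20,24] uncovered → point at 24.
Points: 6, 10, 15, 19, 24 (5 total).

5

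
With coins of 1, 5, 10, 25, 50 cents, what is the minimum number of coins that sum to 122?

122 = 2×50 + 2×10 + 2×1
Total coins = 2 + 2 + 2 = 6

6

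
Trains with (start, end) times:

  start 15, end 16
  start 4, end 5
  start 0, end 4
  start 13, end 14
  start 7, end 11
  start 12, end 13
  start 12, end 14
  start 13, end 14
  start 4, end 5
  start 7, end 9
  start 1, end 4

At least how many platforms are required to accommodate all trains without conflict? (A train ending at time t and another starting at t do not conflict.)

The answer is the maximum number of intervals overlapping at any instant.
starts: [0, 1, 4, 4, 7, 7, 12, 12, 13, 13, 15]
ends:   [4, 4, 5, 5, 9, 11, 13, 14, 14, 14, 16]
s0→1 s1→2 e4→1 e4→0 s4→1 s4→2 e5→1 e5→0 s7→1 s7→2 e9→1 e11→0 s12→1 s12→2 e13→1 s13→2 s13→3  — peak 3.

3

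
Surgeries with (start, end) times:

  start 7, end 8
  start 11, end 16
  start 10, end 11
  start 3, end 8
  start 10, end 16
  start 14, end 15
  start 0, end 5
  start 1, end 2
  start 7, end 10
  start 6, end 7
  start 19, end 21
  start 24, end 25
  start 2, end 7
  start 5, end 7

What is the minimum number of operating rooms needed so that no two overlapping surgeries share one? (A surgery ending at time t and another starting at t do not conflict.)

4

starts: [0, 1, 2, 3, 5, 6, 7, 7, 10, 10, 11, 14, 19, 24]
ends:   [2, 5, 7, 7, 7, 8, 8, 10, 11, 15, 16, 16, 21, 25]
s0→1 s1→2 e2→1 s2→2 s3→3 e5→2 s5→3 s6→4  — peak 4.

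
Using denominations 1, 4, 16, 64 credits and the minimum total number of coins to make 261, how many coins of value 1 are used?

1

Greedy: take as many of the largest coin as possible, then repeat with the remainder.
261 = 4×64 + 1×4 + 1×1
Count of 1: 1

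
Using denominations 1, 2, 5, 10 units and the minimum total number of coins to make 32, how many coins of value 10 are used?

Use the largest denomination that fits, subtract, and repeat.
32 − 3×10→2 − 1×2→0
Count of 10: 3

3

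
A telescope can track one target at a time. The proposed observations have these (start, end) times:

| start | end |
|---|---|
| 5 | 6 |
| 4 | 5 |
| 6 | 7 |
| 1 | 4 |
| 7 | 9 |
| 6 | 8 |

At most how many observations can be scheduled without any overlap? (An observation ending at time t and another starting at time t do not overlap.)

5

Sorted by end: (1,4)  (4,5)  (5,6)  (6,7)  (6,8)  (7,9)
take (1,4); take (4,5); take (5,6); take (6,7); skip (6,8); take (7,9).
Selected 5 observations.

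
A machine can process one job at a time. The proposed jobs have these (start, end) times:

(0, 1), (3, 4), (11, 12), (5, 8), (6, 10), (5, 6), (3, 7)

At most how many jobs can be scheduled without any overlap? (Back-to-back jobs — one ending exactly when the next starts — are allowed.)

Sorted by end: (0,1)  (3,4)  (5,6)  (3,7)  (5,8)  (6,10)  (11,12)
take (0,1); take (3,4); take (5,6); skip (5,8); take (6,10); take (11,12).
Selected 5 jobs.

5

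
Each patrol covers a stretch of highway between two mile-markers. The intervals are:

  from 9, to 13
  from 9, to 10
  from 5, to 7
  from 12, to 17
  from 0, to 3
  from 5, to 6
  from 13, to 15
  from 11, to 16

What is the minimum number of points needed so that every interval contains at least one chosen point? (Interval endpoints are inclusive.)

4

Sort by right endpoint; whenever an interval is uncovered, place a point at its right end.
Sorted: [0,3] [5,6] [5,7] [9,10] [9,13] [13,15] [11,16] [12,17]
{[0,3]} hit by 3; {[5,6],[5,7]} hit by 6; {[9,10],[9,13]} hit by 10; {[13,15],[11,16],[12,17]} hit by 15.
Points: 3, 6, 10, 15 (4 total).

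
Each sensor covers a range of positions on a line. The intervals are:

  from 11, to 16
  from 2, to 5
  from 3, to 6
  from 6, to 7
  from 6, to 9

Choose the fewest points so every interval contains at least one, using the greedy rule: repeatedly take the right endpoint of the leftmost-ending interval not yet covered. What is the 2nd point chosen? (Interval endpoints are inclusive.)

7

By right end: [2,5]  [3,6]  [6,7]  [6,9]  [11,16]
[2,5] uncovered → point at 5; [6,7] uncovered → point at 7; [11,16] uncovered → point at 16.
Points: 5, 7, 16 (3 total).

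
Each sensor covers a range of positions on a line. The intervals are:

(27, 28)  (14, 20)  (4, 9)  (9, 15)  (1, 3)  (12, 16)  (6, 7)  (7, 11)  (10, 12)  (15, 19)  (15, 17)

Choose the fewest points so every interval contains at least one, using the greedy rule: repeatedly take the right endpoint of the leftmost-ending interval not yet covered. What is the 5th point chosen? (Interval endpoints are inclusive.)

28

Sorted: [1,3] [6,7] [4,9] [7,11] [10,12] [9,15] [12,16] [15,17] [15,19] [14,20] [27,28]
{[1,3]} hit by 3; {[6,7],[4,9],[7,11]} hit by 7; {[10,12],[9,15],[12,16]} hit by 12; {[15,17],[15,19],[14,20]} hit by 17; {[27,28]} hit by 28.
Points: 3, 7, 12, 17, 28 (5 total).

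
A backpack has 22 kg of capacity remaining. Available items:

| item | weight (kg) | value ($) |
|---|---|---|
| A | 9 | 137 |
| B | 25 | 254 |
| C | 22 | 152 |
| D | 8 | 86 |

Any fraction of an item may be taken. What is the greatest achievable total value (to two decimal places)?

Greedy by value/weight ratio, highest first.
Ratios (sorted): A 15.22, D 10.75, B 10.16, C 6.91
take A (9 @ 137); take D (8 @ 86); take 5/25 of B → 50.80. Capacity used 22/22.
Total value = 273.80

273.80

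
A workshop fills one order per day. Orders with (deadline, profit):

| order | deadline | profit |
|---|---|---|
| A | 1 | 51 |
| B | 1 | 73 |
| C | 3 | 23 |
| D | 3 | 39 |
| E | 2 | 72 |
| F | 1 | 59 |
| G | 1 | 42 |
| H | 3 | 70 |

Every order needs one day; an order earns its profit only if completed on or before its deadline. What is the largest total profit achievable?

Profit order: B=73 E=72 H=70 F=59 A=51 G=42 D=39 C=23
Assign: B→slot 1, E→slot 2, H→slot 3, F skipped, A skipped, G skipped, D skipped, C skipped.
Slots: [1:B] [2:E] [3:H]
Profit = 73 + 72 + 70 = 215

215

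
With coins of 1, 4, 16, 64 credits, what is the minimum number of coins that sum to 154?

154 = 2×64 + 1×16 + 2×4 + 2×1
Total coins = 2 + 1 + 2 + 2 = 7

7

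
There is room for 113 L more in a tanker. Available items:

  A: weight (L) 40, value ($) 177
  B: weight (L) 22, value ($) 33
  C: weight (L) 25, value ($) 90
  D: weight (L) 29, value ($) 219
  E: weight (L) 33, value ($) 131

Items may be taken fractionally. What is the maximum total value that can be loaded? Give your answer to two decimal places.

Order: D (219/29=7.55) > A (177/40=4.42) > E (131/33=3.97) > C (90/25=3.60) > B (33/22=1.50)
Fill: take D (29 @ 219) → take A (40 @ 177) → take E (33 @ 131) → take 11/25 of C → 39.60; 113/113 used.
Total value = 566.60

566.60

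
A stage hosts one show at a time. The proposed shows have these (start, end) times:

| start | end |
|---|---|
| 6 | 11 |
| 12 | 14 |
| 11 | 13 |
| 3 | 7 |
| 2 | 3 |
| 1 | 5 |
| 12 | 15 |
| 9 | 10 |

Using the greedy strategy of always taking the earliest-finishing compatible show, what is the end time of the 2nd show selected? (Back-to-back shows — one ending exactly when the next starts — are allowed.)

Sorted by end: (2,3)  (1,5)  (3,7)  (9,10)  (6,11)  (11,13)  (12,14)  (12,15)
take (2,3); take (3,7); take (9,10); skip (6,11); take (11,13); skip (12,14); skip (12,15).
Selected: (2,3) (3,7) (9,10) (11,13)

7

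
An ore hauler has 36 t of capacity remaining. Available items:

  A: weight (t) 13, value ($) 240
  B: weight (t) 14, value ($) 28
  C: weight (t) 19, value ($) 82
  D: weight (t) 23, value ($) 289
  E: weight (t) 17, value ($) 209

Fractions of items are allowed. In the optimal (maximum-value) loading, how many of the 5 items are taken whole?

Greedy by value/weight ratio, highest first.
Order: A (240/13=18.46) > D (289/23=12.57) > E (209/17=12.29) > C (82/19=4.32) > B (28/14=2.00)
Fill: take A (13 @ 240) → take D (23 @ 289); 36/36 used.
2 item(s) taken whole.

2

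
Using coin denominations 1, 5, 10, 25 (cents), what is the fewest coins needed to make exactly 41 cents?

41 = 1×25 + 1×10 + 1×5 + 1×1
Total coins = 1 + 1 + 1 + 1 = 4

4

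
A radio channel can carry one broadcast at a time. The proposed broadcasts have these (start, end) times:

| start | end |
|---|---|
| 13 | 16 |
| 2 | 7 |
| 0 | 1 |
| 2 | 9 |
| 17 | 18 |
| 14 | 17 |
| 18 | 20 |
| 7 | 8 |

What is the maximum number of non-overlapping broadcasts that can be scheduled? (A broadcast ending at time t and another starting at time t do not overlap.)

6

Order by finish time; keep every interval that doesn't clash with the previous kept one.
Sorted by end: (0,1)  (2,7)  (7,8)  (2,9)  (13,16)  (14,17)  (17,18)  (18,20)
take (0,1); take (2,7); take (7,8); take (13,16); take (17,18); take (18,20).
Selected 6 broadcasts.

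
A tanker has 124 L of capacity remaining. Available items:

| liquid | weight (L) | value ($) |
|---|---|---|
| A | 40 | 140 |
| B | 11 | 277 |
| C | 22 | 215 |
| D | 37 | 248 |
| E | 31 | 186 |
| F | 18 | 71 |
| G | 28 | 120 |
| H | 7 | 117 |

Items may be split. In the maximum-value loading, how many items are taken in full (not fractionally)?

Sort by value per unit weight and fill in that order.
Ratios (sorted): B 25.18, H 16.71, C 9.77, D 6.70, E 6.00, G 4.29, F 3.94, A 3.50
take B (11 @ 277); take H (7 @ 117); take C (22 @ 215); take D (37 @ 248); take E (31 @ 186); take 16/28 of G → 68.57. Capacity used 124/124.
5 item(s) taken whole; one partial (take 16/28 of G).

5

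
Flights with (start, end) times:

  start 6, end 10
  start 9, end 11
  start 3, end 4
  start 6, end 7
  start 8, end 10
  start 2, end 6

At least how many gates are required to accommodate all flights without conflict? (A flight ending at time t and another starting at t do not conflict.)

Events (time:±→running): 2:+→1 3:+→2 4:-→1 6:-→0 6:+→1 6:+→2 7:-→1 8:+→2 9:+→3 … peak 3.

3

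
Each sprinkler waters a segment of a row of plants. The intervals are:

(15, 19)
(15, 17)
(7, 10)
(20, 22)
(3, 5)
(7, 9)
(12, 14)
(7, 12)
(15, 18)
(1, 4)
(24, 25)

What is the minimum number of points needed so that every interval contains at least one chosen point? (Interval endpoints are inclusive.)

6

Sorted: [1,4] [3,5] [7,9] [7,10] [7,12] [12,14] [15,17] [15,18] [15,19] [20,22] [24,25]
{[1,4],[3,5]} hit by 4; {[7,9],[7,10],[7,12]} hit by 9; {[12,14]} hit by 14; {[15,17],[15,18],[15,19]} hit by 17; {[20,22]} hit by 22; {[24,25]} hit by 25.
Points: 4, 9, 14, 17, 22, 25 (6 total).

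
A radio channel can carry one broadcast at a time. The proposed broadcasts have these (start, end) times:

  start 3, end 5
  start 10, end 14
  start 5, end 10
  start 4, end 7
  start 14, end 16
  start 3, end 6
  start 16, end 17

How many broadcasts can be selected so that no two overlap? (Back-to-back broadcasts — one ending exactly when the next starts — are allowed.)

By end time: (3,5), (3,6), (4,7), (5,10), (10,14), (14,16), (16,17).
Pick (3,5); next start ≥ 5 → (5,10); next start ≥ 10 → (10,14); next start ≥ 14 → (14,16); next start ≥ 16 → (16,17).
Selected 5 broadcasts.

5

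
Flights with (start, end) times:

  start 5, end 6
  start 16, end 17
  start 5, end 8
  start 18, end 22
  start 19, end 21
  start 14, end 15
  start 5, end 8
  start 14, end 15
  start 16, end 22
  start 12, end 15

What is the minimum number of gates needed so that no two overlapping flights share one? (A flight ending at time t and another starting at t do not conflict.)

3

Count concurrent intervals with a sweep; the peak is the room count.
Events (time:±→running): 5:+→1 5:+→2 5:+→3 … peak 3.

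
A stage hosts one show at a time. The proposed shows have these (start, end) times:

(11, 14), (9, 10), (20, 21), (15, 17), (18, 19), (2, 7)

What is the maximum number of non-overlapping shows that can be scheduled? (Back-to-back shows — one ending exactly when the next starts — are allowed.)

6

Greedy by earliest finish: after sorting by end time, pick each interval compatible with the last pick.
Sorted by end: (2,7)  (9,10)  (11,14)  (15,17)  (18,19)  (20,21)
take (2,7); take (9,10); take (11,14); take (15,17); take (18,19); take (20,21).
Selected 6 shows.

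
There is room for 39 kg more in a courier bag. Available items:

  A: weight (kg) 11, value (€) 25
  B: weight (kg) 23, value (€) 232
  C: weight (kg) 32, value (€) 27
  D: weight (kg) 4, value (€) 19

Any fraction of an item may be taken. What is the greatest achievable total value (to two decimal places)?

Sort by value per unit weight and fill in that order.
Order: B (232/23=10.09) > D (19/4=4.75) > A (25/11=2.27) > C (27/32=0.84)
Fill: take B (23 @ 232) → take D (4 @ 19) → take A (11 @ 25) → take 1/32 of C → 0.84; 39/39 used.
Total value = 276.84

276.84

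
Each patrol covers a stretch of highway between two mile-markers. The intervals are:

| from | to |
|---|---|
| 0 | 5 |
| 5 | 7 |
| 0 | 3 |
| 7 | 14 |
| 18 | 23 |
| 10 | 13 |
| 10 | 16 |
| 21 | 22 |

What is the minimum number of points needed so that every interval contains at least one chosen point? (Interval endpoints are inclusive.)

Sorted: [0,3] [0,5] [5,7] [10,13] [7,14] [10,16] [21,22] [18,23]
{[0,3],[0,5]} hit by 3; {[5,7]} hit by 7; {[10,13],[7,14],[10,16]} hit by 13; {[21,22],[18,23]} hit by 22.
Points: 3, 7, 13, 22 (4 total).

4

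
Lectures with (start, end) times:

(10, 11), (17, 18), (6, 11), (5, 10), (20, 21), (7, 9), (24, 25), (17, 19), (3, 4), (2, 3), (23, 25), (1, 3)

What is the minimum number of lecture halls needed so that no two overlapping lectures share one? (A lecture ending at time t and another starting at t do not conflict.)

3

The answer is the maximum number of intervals overlapping at any instant.
Events (time:±→running): 1:+→1 2:+→2 3:-→1 3:-→0 3:+→1 4:-→0 5:+→1 6:+→2 7:+→3 … peak 3.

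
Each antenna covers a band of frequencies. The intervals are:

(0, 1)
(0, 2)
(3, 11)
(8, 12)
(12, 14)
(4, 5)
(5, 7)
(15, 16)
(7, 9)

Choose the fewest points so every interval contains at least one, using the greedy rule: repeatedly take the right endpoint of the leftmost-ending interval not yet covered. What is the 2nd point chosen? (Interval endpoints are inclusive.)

5

Sorted: [0,1] [0,2] [4,5] [5,7] [7,9] [3,11] [8,12] [12,14] [15,16]
{[0,1],[0,2]} hit by 1; {[4,5],[5,7]} hit by 5; {[7,9],[3,11],[8,12]} hit by 9; {[12,14]} hit by 14; {[15,16]} hit by 16.
Points: 1, 5, 9, 14, 16 (5 total).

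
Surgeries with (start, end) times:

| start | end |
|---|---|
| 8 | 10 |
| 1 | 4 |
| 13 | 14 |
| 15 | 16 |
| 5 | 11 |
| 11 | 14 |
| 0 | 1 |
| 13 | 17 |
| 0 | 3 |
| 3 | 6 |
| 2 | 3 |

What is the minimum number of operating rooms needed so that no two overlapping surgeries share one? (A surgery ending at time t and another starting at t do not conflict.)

The answer is the maximum number of intervals overlapping at any instant.
starts: [0, 0, 1, 2, 3, 5, 8, 11, 13, 13, 15]
ends:   [1, 3, 3, 4, 6, 10, 11, 14, 14, 16, 17]
s0→1 s0→2 e1→1 s1→2 s2→3  — peak 3.

3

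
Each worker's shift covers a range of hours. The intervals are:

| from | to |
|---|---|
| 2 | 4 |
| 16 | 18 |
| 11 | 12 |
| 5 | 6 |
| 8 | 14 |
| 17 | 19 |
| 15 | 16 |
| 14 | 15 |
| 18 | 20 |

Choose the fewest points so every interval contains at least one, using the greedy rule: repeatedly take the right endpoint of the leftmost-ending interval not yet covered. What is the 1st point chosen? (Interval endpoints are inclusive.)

Sorted: [2,4] [5,6] [11,12] [8,14] [14,15] [15,16] [16,18] [17,19] [18,20]
{[2,4]} hit by 4; {[5,6]} hit by 6; {[11,12],[8,14]} hit by 12; {[14,15],[15,16]} hit by 15; {[16,18],[17,19],[18,20]} hit by 18.
Points: 4, 6, 12, 15, 18 (5 total).

4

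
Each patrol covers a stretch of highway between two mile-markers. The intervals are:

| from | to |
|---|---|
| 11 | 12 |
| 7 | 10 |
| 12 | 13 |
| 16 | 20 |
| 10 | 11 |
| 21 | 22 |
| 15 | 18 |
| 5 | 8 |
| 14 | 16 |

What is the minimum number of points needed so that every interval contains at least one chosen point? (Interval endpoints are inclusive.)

5

Sort by right endpoint; whenever an interval is uncovered, place a point at its right end.
By right end: [5,8]  [7,10]  [10,11]  [11,12]  [12,13]  [14,16]  [15,18]  [16,20]  [21,22]
[5,8] uncovered → point at 8; [10,11] uncovered → point at 11; [12,13] uncovered → point at 13; [14,16] uncovered → point at 16; [21,22] uncovered → point at 22.
Points: 8, 11, 13, 16, 22 (5 total).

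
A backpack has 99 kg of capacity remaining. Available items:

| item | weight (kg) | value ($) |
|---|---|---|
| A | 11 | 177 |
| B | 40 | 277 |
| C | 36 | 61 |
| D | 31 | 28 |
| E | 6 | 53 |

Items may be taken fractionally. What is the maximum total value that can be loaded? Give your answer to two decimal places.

573.42

Greedy by value/weight ratio, highest first.
Order: A (177/11=16.09) > E (53/6=8.83) > B (277/40=6.92) > C (61/36=1.69) > D (28/31=0.90)
Fill: take A (11 @ 177) → take E (6 @ 53) → take B (40 @ 277) → take C (36 @ 61) → take 6/31 of D → 5.42; 99/99 used.
Total value = 573.42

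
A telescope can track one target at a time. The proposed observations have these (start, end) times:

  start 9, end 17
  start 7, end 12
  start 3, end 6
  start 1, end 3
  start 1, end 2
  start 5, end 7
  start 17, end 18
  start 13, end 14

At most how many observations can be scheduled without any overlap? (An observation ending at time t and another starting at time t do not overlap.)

5

By end time: (1,2), (1,3), (3,6), (5,7), (7,12), (13,14), (9,17), (17,18).
Pick (1,2); next start ≥ 2 → (3,6); next start ≥ 6 → (7,12); next start ≥ 12 → (13,14); next start ≥ 14 → (17,18).
Selected 5 observations.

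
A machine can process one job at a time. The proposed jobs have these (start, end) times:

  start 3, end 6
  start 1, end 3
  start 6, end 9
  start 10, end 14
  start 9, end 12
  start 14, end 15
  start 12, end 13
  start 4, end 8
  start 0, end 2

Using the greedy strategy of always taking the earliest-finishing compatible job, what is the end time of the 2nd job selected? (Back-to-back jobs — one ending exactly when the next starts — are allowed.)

Sorted by end: (0,2)  (1,3)  (3,6)  (4,8)  (6,9)  (9,12)  (12,13)  (10,14)  (14,15)
take (0,2); take (3,6); take (6,9); take (9,12); take (12,13); skip (10,14); take (14,15).
Selected: (0,2) (3,6) (6,9) (9,12) (12,13) (14,15)

6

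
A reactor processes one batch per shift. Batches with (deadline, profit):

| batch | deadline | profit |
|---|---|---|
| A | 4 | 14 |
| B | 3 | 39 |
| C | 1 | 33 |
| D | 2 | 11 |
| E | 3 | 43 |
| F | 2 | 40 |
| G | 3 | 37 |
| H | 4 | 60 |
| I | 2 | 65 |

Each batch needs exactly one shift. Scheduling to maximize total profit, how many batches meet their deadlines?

4

Profit order: I=65 H=60 E=43 F=40 B=39 G=37 C=33 A=14 D=11
Assign: I→slot 2, H→slot 4, E→slot 3, F→slot 1, B skipped, G skipped, C skipped, A skipped, D skipped.
Slots: [1:F] [2:I] [3:E] [4:H]
4 of 9 scheduled.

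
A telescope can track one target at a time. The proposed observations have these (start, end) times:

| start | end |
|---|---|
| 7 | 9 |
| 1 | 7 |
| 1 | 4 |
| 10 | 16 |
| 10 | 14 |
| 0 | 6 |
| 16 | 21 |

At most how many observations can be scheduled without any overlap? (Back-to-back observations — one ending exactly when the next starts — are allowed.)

Sort by end time and greedily take each interval whose start is ≥ the last chosen end.
Sorted by end: (1,4)  (0,6)  (1,7)  (7,9)  (10,14)  (10,16)  (16,21)
take (1,4); skip (0,6); take (7,9); take (10,14); take (16,21).
Selected 4 observations.

4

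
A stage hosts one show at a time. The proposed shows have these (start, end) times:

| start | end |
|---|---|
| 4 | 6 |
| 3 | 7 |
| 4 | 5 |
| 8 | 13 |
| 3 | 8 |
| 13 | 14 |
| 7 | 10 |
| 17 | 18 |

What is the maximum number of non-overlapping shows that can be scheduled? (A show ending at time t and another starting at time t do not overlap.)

4

Order by finish time; keep every interval that doesn't clash with the previous kept one.
Sorted by end: (4,5)  (4,6)  (3,7)  (3,8)  (7,10)  (8,13)  (13,14)  (17,18)
take (4,5); skip (3,7); take (7,10); take (13,14); take (17,18).
Selected 4 shows.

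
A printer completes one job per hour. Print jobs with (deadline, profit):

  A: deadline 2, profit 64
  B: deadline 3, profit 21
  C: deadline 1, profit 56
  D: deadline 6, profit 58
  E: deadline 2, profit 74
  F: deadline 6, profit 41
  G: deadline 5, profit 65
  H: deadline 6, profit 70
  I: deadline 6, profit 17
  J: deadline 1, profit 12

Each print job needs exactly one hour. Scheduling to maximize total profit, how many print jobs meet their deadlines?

Profit order: E=74 H=70 G=65 A=64 D=58 C=56 F=41 B=21 I=17 J=12
Assign: E→slot 2, H→slot 6, G→slot 5, A→slot 1, D→slot 4, C skipped, F→slot 3, B skipped, I skipped, J skipped.
Slots: [1:A] [2:E] [3:F] [4:D] [5:G] [6:H]
6 of 10 scheduled.

6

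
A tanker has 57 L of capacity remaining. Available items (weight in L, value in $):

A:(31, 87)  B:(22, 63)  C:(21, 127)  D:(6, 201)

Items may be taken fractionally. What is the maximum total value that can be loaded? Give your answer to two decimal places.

Ratios (sorted): D 33.50, C 6.05, B 2.86, A 2.81
take D (6 @ 201); take C (21 @ 127); take B (22 @ 63); take 8/31 of A → 22.45. Capacity used 57/57.
Total value = 413.45

413.45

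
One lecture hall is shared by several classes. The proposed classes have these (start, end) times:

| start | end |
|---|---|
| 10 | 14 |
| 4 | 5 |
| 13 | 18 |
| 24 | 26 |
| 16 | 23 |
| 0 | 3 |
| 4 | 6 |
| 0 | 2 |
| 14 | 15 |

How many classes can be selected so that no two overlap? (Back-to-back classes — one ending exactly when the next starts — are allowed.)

By end time: (0,2), (0,3), (4,5), (4,6), (10,14), (14,15), (13,18), (16,23), (24,26).
Pick (0,2); next start ≥ 2 → (4,5); next start ≥ 5 → (10,14); next start ≥ 14 → (14,15); next start ≥ 15 → (16,23); next start ≥ 23 → (24,26).
Selected 6 classes.

6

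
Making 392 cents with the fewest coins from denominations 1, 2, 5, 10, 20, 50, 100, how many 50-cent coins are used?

1

392 − 3×100→92 − 1×50→42 − 2×20→2 − 1×2→0
Count of 50: 1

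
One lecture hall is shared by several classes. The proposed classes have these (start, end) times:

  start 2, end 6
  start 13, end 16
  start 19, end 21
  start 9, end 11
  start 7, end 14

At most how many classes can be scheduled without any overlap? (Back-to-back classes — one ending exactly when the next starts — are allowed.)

By end time: (2,6), (9,11), (7,14), (13,16), (19,21).
Pick (2,6); next start ≥ 6 → (9,11); next start ≥ 11 → (13,16); next start ≥ 16 → (19,21).
Selected 4 classes.

4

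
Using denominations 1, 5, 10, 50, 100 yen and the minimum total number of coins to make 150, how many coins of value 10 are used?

150 − 1×100→50 − 1×50→0
Count of 10: 0

0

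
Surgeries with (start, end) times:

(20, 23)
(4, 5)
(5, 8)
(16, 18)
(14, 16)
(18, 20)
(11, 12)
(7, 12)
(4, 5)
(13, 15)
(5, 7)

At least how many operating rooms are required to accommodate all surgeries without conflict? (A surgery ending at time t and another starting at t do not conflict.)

2

Events (time:±→running): 4:+→1 4:+→2 … peak 2.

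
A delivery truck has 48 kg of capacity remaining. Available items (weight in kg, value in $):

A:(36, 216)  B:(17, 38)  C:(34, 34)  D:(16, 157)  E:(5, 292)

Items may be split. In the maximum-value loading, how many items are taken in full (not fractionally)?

Sort by value per unit weight and fill in that order.
Ratios (sorted): E 58.40, D 9.81, A 6.00, B 2.24, C 1.00
take E (5 @ 292); take D (16 @ 157); take 27/36 of A → 162.00. Capacity used 48/48.
2 item(s) taken whole; one partial (take 27/36 of A).

2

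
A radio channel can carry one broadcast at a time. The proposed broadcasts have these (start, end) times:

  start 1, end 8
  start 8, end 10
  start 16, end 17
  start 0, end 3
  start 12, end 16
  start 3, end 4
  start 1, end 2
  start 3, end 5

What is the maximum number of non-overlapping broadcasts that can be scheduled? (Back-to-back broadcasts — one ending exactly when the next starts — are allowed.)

Sorted by end: (1,2)  (0,3)  (3,4)  (3,5)  (1,8)  (8,10)  (12,16)  (16,17)
take (1,2); take (3,4); take (8,10); take (12,16); take (16,17).
Selected 5 broadcasts.

5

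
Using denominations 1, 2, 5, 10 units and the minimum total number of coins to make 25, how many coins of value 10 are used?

2

25 = 2×10 + 1×5
Count of 10: 2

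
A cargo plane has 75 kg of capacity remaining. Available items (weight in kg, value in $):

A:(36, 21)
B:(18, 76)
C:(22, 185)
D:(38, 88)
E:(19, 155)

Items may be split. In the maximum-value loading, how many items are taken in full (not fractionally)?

3

Sort by value per unit weight and fill in that order.
Ratios (sorted): C 8.41, E 8.16, B 4.22, D 2.32, A 0.58
take C (22 @ 185); take E (19 @ 155); take B (18 @ 76); take 16/38 of D → 37.05. Capacity used 75/75.
3 item(s) taken whole; one partial (take 16/38 of D).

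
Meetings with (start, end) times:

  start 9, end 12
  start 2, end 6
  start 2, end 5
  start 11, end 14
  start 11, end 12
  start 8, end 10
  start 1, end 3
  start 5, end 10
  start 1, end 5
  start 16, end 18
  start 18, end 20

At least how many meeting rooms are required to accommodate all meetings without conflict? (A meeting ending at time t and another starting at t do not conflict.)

4

The answer is the maximum number of intervals overlapping at any instant.
starts: [1, 1, 2, 2, 5, 8, 9, 11, 11, 16, 18]
ends:   [3, 5, 5, 6, 10, 10, 12, 12, 14, 18, 20]
s1→1 s1→2 s2→3 s2→4  — peak 4.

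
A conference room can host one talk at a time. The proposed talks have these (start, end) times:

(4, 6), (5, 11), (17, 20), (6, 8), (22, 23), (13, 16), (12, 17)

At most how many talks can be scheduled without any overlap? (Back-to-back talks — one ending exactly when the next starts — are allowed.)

5

Order by finish time; keep every interval that doesn't clash with the previous kept one.
By end time: (4,6), (6,8), (5,11), (13,16), (12,17), (17,20), (22,23).
Pick (4,6); next start ≥ 6 → (6,8); next start ≥ 8 → (13,16); next start ≥ 16 → (17,20); next start ≥ 20 → (22,23).
Selected 5 talks.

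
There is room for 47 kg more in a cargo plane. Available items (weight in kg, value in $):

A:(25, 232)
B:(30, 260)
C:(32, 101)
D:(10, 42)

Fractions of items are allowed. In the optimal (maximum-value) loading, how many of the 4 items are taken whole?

Order: A (232/25=9.28) > B (260/30=8.67) > D (42/10=4.20) > C (101/32=3.16)
Fill: take A (25 @ 232) → take 22/30 of B → 190.67; 47/47 used.
1 item(s) taken whole; one partial (take 22/30 of B).

1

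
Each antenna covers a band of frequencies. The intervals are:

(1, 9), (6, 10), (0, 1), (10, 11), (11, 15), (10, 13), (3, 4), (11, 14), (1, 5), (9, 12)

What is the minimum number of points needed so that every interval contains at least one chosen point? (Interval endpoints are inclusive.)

4

Process intervals by earliest right end; each time one isn't hit yet, stab at its right endpoint.
By right end: [0,1]  [3,4]  [1,5]  [1,9]  [6,10]  [10,11]  [9,12]  [10,13]  [11,14]  [11,15]
[0,1] uncovered → point at 1; [3,4] uncovered → point at 4; [6,10] uncovered → point at 10; [11,14] uncovered → point at 14.
Points: 1, 4, 10, 14 (4 total).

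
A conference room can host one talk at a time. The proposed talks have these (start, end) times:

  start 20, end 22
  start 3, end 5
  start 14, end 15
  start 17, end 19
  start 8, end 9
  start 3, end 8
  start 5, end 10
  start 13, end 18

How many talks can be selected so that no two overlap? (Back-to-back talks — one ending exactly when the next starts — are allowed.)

Order by finish time; keep every interval that doesn't clash with the previous kept one.
By end time: (3,5), (3,8), (8,9), (5,10), (14,15), (13,18), (17,19), (20,22).
Pick (3,5); next start ≥ 5 → (8,9); next start ≥ 9 → (14,15); next start ≥ 15 → (17,19); next start ≥ 19 → (20,22).
Selected 5 talks.

5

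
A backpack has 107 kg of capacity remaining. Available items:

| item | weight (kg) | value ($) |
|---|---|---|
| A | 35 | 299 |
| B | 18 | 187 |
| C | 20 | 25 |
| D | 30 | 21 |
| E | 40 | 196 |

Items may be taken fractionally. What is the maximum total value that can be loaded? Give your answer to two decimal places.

Greedy by value/weight ratio, highest first.
Ratios (sorted): B 10.39, A 8.54, E 4.90, C 1.25, D 0.70
take B (18 @ 187); take A (35 @ 299); take E (40 @ 196); take 14/20 of C → 17.50. Capacity used 107/107.
Total value = 699.50

699.50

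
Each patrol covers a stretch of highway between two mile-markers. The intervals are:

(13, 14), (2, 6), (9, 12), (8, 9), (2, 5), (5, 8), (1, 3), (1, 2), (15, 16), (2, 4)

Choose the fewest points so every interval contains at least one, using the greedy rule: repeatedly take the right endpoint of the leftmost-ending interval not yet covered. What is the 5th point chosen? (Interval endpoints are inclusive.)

Sorted: [1,2] [1,3] [2,4] [2,5] [2,6] [5,8] [8,9] [9,12] [13,14] [15,16]
{[1,2],[1,3],[2,4],[2,5],[2,6]} hit by 2; {[5,8],[8,9]} hit by 8; {[9,12]} hit by 12; {[13,14]} hit by 14; {[15,16]} hit by 16.
Points: 2, 8, 12, 14, 16 (5 total).

16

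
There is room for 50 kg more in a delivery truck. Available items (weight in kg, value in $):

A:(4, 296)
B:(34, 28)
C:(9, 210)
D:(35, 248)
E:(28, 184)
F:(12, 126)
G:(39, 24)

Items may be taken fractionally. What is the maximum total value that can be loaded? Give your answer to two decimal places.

Greedy by value/weight ratio, highest first.
Ratios (sorted): A 74.00, C 23.33, F 10.50, D 7.09, E 6.57, B 0.82, G 0.62
take A (4 @ 296); take C (9 @ 210); take F (12 @ 126); take 25/35 of D → 177.14. Capacity used 50/50.
Total value = 809.14

809.14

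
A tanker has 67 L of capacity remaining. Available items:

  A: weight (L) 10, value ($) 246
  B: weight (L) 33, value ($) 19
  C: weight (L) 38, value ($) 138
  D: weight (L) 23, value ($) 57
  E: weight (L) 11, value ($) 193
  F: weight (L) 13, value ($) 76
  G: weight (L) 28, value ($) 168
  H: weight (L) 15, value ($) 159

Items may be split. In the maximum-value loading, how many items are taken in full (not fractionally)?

4

Greedy by value/weight ratio, highest first.
Order: A (246/10=24.60) > E (193/11=17.55) > H (159/15=10.60) > G (168/28=6.00) > F (76/13=5.85) > C (138/38=3.63) > D (57/23=2.48) > B (19/33=0.58)
Fill: take A (10 @ 246) → take E (11 @ 193) → take H (15 @ 159) → take G (28 @ 168) → take 3/13 of F → 17.54; 67/67 used.
4 item(s) taken whole; one partial (take 3/13 of F).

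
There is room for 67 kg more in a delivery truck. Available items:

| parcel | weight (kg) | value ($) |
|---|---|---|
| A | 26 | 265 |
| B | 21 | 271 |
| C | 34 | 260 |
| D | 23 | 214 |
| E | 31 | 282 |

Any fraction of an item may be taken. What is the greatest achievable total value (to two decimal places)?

Greedy by value/weight ratio, highest first.
Ratios (sorted): B 12.90, A 10.19, D 9.30, E 9.10, C 7.65
take B (21 @ 271); take A (26 @ 265); take 20/23 of D → 186.09. Capacity used 67/67.
Total value = 722.09

722.09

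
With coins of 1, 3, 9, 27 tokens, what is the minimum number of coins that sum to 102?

6

Greedy: take as many of the largest coin as possible, then repeat with the remainder.
102 = 3×27 + 2×9 + 1×3
Total coins = 3 + 2 + 1 = 6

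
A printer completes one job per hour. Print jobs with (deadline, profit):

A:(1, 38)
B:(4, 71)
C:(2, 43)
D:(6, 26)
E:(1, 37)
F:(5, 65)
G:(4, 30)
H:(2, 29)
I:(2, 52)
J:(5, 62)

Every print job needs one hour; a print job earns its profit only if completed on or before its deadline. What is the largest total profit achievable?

Sort by profit descending; place each in the latest free slot ≤ its deadline.
By profit: B(d4,71), F(d5,65), J(d5,62), I(d2,52), C(d2,43), A(d1,38), E(d1,37), G(d4,30), H(d2,29), D(d6,26)
B→slot 4; F→slot 5; J→slot 3; I→slot 2; C→slot 1; A skipped; E skipped; G skipped; H skipped; D→slot 6.
Profit = 43 + 52 + 62 + 71 + 65 + 26 = 319

319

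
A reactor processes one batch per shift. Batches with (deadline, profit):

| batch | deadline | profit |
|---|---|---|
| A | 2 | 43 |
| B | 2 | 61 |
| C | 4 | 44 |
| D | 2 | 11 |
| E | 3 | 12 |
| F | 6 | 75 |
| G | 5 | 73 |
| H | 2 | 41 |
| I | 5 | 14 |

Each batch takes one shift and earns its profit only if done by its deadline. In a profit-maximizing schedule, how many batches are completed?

6

Sort by profit descending; place each in the latest free slot ≤ its deadline.
Profit order: F=75 G=73 B=61 C=44 A=43 H=41 I=14 E=12 D=11
Assign: F→slot 6, G→slot 5, B→slot 2, C→slot 4, A→slot 1, H skipped, I→slot 3, E skipped, D skipped.
Slots: [1:A] [2:B] [3:I] [4:C] [5:G] [6:F]
6 of 9 scheduled.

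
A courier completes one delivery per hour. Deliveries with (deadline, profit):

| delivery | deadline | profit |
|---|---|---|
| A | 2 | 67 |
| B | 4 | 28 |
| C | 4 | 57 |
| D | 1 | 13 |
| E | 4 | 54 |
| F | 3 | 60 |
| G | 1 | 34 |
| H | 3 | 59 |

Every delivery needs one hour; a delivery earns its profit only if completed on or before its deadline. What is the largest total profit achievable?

Profit order: A=67 F=60 H=59 C=57 E=54 G=34 B=28 D=13
Assign: A→slot 2, F→slot 3, H→slot 1, C→slot 4, E skipped, G skipped, B skipped, D skipped.
Slots: [1:H] [2:A] [3:F] [4:C]
Profit = 59 + 67 + 60 + 57 = 243

243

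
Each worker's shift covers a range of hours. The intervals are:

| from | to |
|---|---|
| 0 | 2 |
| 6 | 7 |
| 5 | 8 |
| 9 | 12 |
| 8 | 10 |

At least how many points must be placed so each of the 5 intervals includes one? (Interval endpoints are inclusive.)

By right end: [0,2]  [6,7]  [5,8]  [8,10]  [9,12]
[0,2] uncovered → point at 2; [6,7] uncovered → point at 7; [8,10] uncovered → point at 10.
Points: 2, 7, 10 (3 total).

3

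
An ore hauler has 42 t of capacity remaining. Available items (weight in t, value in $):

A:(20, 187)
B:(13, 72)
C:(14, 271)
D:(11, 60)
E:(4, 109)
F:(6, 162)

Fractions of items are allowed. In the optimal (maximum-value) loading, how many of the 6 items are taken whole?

Sort by value per unit weight and fill in that order.
Order: E (109/4=27.25) > F (162/6=27.00) > C (271/14=19.36) > A (187/20=9.35) > B (72/13=5.54) > D (60/11=5.45)
Fill: take E (4 @ 109) → take F (6 @ 162) → take C (14 @ 271) → take 18/20 of A → 168.30; 42/42 used.
3 item(s) taken whole; one partial (take 18/20 of A).

3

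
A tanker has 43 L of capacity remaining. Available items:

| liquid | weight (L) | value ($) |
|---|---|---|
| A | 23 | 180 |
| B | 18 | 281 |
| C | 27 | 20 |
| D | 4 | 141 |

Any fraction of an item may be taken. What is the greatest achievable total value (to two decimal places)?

586.35

Sort by value per unit weight and fill in that order.
Order: D (141/4=35.25) > B (281/18=15.61) > A (180/23=7.83) > C (20/27=0.74)
Fill: take D (4 @ 141) → take B (18 @ 281) → take 21/23 of A → 164.35; 43/43 used.
Total value = 586.35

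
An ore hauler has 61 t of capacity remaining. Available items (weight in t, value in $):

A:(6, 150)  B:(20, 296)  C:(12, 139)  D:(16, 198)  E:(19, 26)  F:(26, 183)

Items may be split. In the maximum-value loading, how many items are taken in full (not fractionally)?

4

Sort by value per unit weight and fill in that order.
Order: A (150/6=25.00) > B (296/20=14.80) > D (198/16=12.38) > C (139/12=11.58) > F (183/26=7.04) > E (26/19=1.37)
Fill: take A (6 @ 150) → take B (20 @ 296) → take D (16 @ 198) → take C (12 @ 139) → take 7/26 of F → 49.27; 61/61 used.
4 item(s) taken whole; one partial (take 7/26 of F).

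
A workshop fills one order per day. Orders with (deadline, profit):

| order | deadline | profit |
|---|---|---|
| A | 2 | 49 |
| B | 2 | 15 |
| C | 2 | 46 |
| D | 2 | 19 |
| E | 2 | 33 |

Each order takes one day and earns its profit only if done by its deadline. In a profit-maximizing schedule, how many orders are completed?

2

Sort by profit descending; place each in the latest free slot ≤ its deadline.
Profit order: A=49 C=46 E=33 D=19 B=15
Assign: A→slot 2, C→slot 1, E skipped, D skipped, B skipped.
Slots: [1:C] [2:A]
2 of 5 scheduled.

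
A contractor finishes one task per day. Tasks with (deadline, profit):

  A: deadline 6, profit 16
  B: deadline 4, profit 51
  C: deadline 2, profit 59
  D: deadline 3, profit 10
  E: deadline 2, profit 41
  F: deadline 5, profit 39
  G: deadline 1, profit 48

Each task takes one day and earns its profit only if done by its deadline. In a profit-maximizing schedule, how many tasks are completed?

Sort by profit descending; place each in the latest free slot ≤ its deadline.
By profit: C(d2,59), B(d4,51), G(d1,48), E(d2,41), F(d5,39), A(d6,16), D(d3,10)
C→slot 2; B→slot 4; G→slot 1; E skipped; F→slot 5; A→slot 6; D→slot 3.
6 of 7 scheduled.

6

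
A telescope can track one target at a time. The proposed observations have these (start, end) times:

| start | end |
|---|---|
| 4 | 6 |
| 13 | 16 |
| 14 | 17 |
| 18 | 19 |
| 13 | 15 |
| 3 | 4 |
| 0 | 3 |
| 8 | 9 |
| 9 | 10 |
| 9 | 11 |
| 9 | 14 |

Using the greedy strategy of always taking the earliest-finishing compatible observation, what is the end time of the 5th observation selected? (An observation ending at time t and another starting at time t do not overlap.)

Order by finish time; keep every interval that doesn't clash with the previous kept one.
Sorted by end: (0,3)  (3,4)  (4,6)  (8,9)  (9,10)  (9,11)  (9,14)  (13,15)  (13,16)  (14,17)  (18,19)
take (0,3); take (3,4); take (4,6); take (8,9); take (9,10); take (13,15); skip (13,16); take (18,19).
Selected: (0,3) (3,4) (4,6) (8,9) (9,10) (13,15) (18,19)

10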